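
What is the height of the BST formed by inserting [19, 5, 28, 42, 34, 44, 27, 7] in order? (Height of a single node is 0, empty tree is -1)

Insertion order: [19, 5, 28, 42, 34, 44, 27, 7]
Tree (level-order array): [19, 5, 28, None, 7, 27, 42, None, None, None, None, 34, 44]
Compute height bottom-up (empty subtree = -1):
  height(7) = 1 + max(-1, -1) = 0
  height(5) = 1 + max(-1, 0) = 1
  height(27) = 1 + max(-1, -1) = 0
  height(34) = 1 + max(-1, -1) = 0
  height(44) = 1 + max(-1, -1) = 0
  height(42) = 1 + max(0, 0) = 1
  height(28) = 1 + max(0, 1) = 2
  height(19) = 1 + max(1, 2) = 3
Height = 3


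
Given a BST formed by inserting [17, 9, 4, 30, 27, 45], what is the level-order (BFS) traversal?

Tree insertion order: [17, 9, 4, 30, 27, 45]
Tree (level-order array): [17, 9, 30, 4, None, 27, 45]
BFS from the root, enqueuing left then right child of each popped node:
  queue [17] -> pop 17, enqueue [9, 30], visited so far: [17]
  queue [9, 30] -> pop 9, enqueue [4], visited so far: [17, 9]
  queue [30, 4] -> pop 30, enqueue [27, 45], visited so far: [17, 9, 30]
  queue [4, 27, 45] -> pop 4, enqueue [none], visited so far: [17, 9, 30, 4]
  queue [27, 45] -> pop 27, enqueue [none], visited so far: [17, 9, 30, 4, 27]
  queue [45] -> pop 45, enqueue [none], visited so far: [17, 9, 30, 4, 27, 45]
Result: [17, 9, 30, 4, 27, 45]


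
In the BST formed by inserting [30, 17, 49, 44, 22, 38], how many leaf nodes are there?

Tree built from: [30, 17, 49, 44, 22, 38]
Tree (level-order array): [30, 17, 49, None, 22, 44, None, None, None, 38]
Rule: A leaf has 0 children.
Per-node child counts:
  node 30: 2 child(ren)
  node 17: 1 child(ren)
  node 22: 0 child(ren)
  node 49: 1 child(ren)
  node 44: 1 child(ren)
  node 38: 0 child(ren)
Matching nodes: [22, 38]
Count of leaf nodes: 2


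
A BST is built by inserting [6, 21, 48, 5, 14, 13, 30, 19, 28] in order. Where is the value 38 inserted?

Starting tree (level order): [6, 5, 21, None, None, 14, 48, 13, 19, 30, None, None, None, None, None, 28]
Insertion path: 6 -> 21 -> 48 -> 30
Result: insert 38 as right child of 30
Final tree (level order): [6, 5, 21, None, None, 14, 48, 13, 19, 30, None, None, None, None, None, 28, 38]


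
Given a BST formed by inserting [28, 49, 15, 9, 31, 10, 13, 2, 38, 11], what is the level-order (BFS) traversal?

Tree insertion order: [28, 49, 15, 9, 31, 10, 13, 2, 38, 11]
Tree (level-order array): [28, 15, 49, 9, None, 31, None, 2, 10, None, 38, None, None, None, 13, None, None, 11]
BFS from the root, enqueuing left then right child of each popped node:
  queue [28] -> pop 28, enqueue [15, 49], visited so far: [28]
  queue [15, 49] -> pop 15, enqueue [9], visited so far: [28, 15]
  queue [49, 9] -> pop 49, enqueue [31], visited so far: [28, 15, 49]
  queue [9, 31] -> pop 9, enqueue [2, 10], visited so far: [28, 15, 49, 9]
  queue [31, 2, 10] -> pop 31, enqueue [38], visited so far: [28, 15, 49, 9, 31]
  queue [2, 10, 38] -> pop 2, enqueue [none], visited so far: [28, 15, 49, 9, 31, 2]
  queue [10, 38] -> pop 10, enqueue [13], visited so far: [28, 15, 49, 9, 31, 2, 10]
  queue [38, 13] -> pop 38, enqueue [none], visited so far: [28, 15, 49, 9, 31, 2, 10, 38]
  queue [13] -> pop 13, enqueue [11], visited so far: [28, 15, 49, 9, 31, 2, 10, 38, 13]
  queue [11] -> pop 11, enqueue [none], visited so far: [28, 15, 49, 9, 31, 2, 10, 38, 13, 11]
Result: [28, 15, 49, 9, 31, 2, 10, 38, 13, 11]


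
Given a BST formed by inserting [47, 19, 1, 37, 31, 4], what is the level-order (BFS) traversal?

Tree insertion order: [47, 19, 1, 37, 31, 4]
Tree (level-order array): [47, 19, None, 1, 37, None, 4, 31]
BFS from the root, enqueuing left then right child of each popped node:
  queue [47] -> pop 47, enqueue [19], visited so far: [47]
  queue [19] -> pop 19, enqueue [1, 37], visited so far: [47, 19]
  queue [1, 37] -> pop 1, enqueue [4], visited so far: [47, 19, 1]
  queue [37, 4] -> pop 37, enqueue [31], visited so far: [47, 19, 1, 37]
  queue [4, 31] -> pop 4, enqueue [none], visited so far: [47, 19, 1, 37, 4]
  queue [31] -> pop 31, enqueue [none], visited so far: [47, 19, 1, 37, 4, 31]
Result: [47, 19, 1, 37, 4, 31]


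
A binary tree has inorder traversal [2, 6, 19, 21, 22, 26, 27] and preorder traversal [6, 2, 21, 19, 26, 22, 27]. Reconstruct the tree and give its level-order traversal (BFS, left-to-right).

Inorder:  [2, 6, 19, 21, 22, 26, 27]
Preorder: [6, 2, 21, 19, 26, 22, 27]
Algorithm: preorder visits root first, so consume preorder in order;
for each root, split the current inorder slice at that value into
left-subtree inorder and right-subtree inorder, then recurse.
Recursive splits:
  root=6; inorder splits into left=[2], right=[19, 21, 22, 26, 27]
  root=2; inorder splits into left=[], right=[]
  root=21; inorder splits into left=[19], right=[22, 26, 27]
  root=19; inorder splits into left=[], right=[]
  root=26; inorder splits into left=[22], right=[27]
  root=22; inorder splits into left=[], right=[]
  root=27; inorder splits into left=[], right=[]
Reconstructed level-order: [6, 2, 21, 19, 26, 22, 27]


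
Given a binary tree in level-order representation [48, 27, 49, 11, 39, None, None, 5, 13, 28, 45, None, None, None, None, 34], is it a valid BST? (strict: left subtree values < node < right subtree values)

Level-order array: [48, 27, 49, 11, 39, None, None, 5, 13, 28, 45, None, None, None, None, 34]
Validate using subtree bounds (lo, hi): at each node, require lo < value < hi,
then recurse left with hi=value and right with lo=value.
Preorder trace (stopping at first violation):
  at node 48 with bounds (-inf, +inf): OK
  at node 27 with bounds (-inf, 48): OK
  at node 11 with bounds (-inf, 27): OK
  at node 5 with bounds (-inf, 11): OK
  at node 13 with bounds (11, 27): OK
  at node 39 with bounds (27, 48): OK
  at node 28 with bounds (27, 39): OK
  at node 34 with bounds (27, 28): VIOLATION
Node 34 violates its bound: not (27 < 34 < 28).
Result: Not a valid BST


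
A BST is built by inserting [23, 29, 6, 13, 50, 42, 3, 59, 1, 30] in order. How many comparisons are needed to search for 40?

Search path for 40: 23 -> 29 -> 50 -> 42 -> 30
Found: False
Comparisons: 5


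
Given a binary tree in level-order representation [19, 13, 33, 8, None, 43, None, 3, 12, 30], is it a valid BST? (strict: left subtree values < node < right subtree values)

Level-order array: [19, 13, 33, 8, None, 43, None, 3, 12, 30]
Validate using subtree bounds (lo, hi): at each node, require lo < value < hi,
then recurse left with hi=value and right with lo=value.
Preorder trace (stopping at first violation):
  at node 19 with bounds (-inf, +inf): OK
  at node 13 with bounds (-inf, 19): OK
  at node 8 with bounds (-inf, 13): OK
  at node 3 with bounds (-inf, 8): OK
  at node 12 with bounds (8, 13): OK
  at node 33 with bounds (19, +inf): OK
  at node 43 with bounds (19, 33): VIOLATION
Node 43 violates its bound: not (19 < 43 < 33).
Result: Not a valid BST


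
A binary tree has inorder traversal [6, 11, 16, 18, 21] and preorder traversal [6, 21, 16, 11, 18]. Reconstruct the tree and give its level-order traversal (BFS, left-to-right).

Inorder:  [6, 11, 16, 18, 21]
Preorder: [6, 21, 16, 11, 18]
Algorithm: preorder visits root first, so consume preorder in order;
for each root, split the current inorder slice at that value into
left-subtree inorder and right-subtree inorder, then recurse.
Recursive splits:
  root=6; inorder splits into left=[], right=[11, 16, 18, 21]
  root=21; inorder splits into left=[11, 16, 18], right=[]
  root=16; inorder splits into left=[11], right=[18]
  root=11; inorder splits into left=[], right=[]
  root=18; inorder splits into left=[], right=[]
Reconstructed level-order: [6, 21, 16, 11, 18]


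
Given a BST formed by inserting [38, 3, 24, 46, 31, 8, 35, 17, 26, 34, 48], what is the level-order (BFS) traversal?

Tree insertion order: [38, 3, 24, 46, 31, 8, 35, 17, 26, 34, 48]
Tree (level-order array): [38, 3, 46, None, 24, None, 48, 8, 31, None, None, None, 17, 26, 35, None, None, None, None, 34]
BFS from the root, enqueuing left then right child of each popped node:
  queue [38] -> pop 38, enqueue [3, 46], visited so far: [38]
  queue [3, 46] -> pop 3, enqueue [24], visited so far: [38, 3]
  queue [46, 24] -> pop 46, enqueue [48], visited so far: [38, 3, 46]
  queue [24, 48] -> pop 24, enqueue [8, 31], visited so far: [38, 3, 46, 24]
  queue [48, 8, 31] -> pop 48, enqueue [none], visited so far: [38, 3, 46, 24, 48]
  queue [8, 31] -> pop 8, enqueue [17], visited so far: [38, 3, 46, 24, 48, 8]
  queue [31, 17] -> pop 31, enqueue [26, 35], visited so far: [38, 3, 46, 24, 48, 8, 31]
  queue [17, 26, 35] -> pop 17, enqueue [none], visited so far: [38, 3, 46, 24, 48, 8, 31, 17]
  queue [26, 35] -> pop 26, enqueue [none], visited so far: [38, 3, 46, 24, 48, 8, 31, 17, 26]
  queue [35] -> pop 35, enqueue [34], visited so far: [38, 3, 46, 24, 48, 8, 31, 17, 26, 35]
  queue [34] -> pop 34, enqueue [none], visited so far: [38, 3, 46, 24, 48, 8, 31, 17, 26, 35, 34]
Result: [38, 3, 46, 24, 48, 8, 31, 17, 26, 35, 34]


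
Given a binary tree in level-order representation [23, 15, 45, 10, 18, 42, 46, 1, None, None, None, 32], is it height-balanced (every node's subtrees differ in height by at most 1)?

Tree (level-order array): [23, 15, 45, 10, 18, 42, 46, 1, None, None, None, 32]
Definition: a tree is height-balanced if, at every node, |h(left) - h(right)| <= 1 (empty subtree has height -1).
Bottom-up per-node check:
  node 1: h_left=-1, h_right=-1, diff=0 [OK], height=0
  node 10: h_left=0, h_right=-1, diff=1 [OK], height=1
  node 18: h_left=-1, h_right=-1, diff=0 [OK], height=0
  node 15: h_left=1, h_right=0, diff=1 [OK], height=2
  node 32: h_left=-1, h_right=-1, diff=0 [OK], height=0
  node 42: h_left=0, h_right=-1, diff=1 [OK], height=1
  node 46: h_left=-1, h_right=-1, diff=0 [OK], height=0
  node 45: h_left=1, h_right=0, diff=1 [OK], height=2
  node 23: h_left=2, h_right=2, diff=0 [OK], height=3
All nodes satisfy the balance condition.
Result: Balanced


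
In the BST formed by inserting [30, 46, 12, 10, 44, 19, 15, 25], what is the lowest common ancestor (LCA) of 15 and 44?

Tree insertion order: [30, 46, 12, 10, 44, 19, 15, 25]
Tree (level-order array): [30, 12, 46, 10, 19, 44, None, None, None, 15, 25]
In a BST, the LCA of p=15, q=44 is the first node v on the
root-to-leaf path with p <= v <= q (go left if both < v, right if both > v).
Walk from root:
  at 30: 15 <= 30 <= 44, this is the LCA
LCA = 30


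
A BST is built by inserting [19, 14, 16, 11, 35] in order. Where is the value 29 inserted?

Starting tree (level order): [19, 14, 35, 11, 16]
Insertion path: 19 -> 35
Result: insert 29 as left child of 35
Final tree (level order): [19, 14, 35, 11, 16, 29]


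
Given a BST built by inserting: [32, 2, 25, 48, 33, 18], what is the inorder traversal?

Tree insertion order: [32, 2, 25, 48, 33, 18]
Tree (level-order array): [32, 2, 48, None, 25, 33, None, 18]
Inorder traversal: [2, 18, 25, 32, 33, 48]


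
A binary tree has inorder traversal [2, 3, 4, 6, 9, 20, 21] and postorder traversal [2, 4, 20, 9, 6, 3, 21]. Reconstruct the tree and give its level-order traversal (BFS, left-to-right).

Inorder:   [2, 3, 4, 6, 9, 20, 21]
Postorder: [2, 4, 20, 9, 6, 3, 21]
Algorithm: postorder visits root last, so walk postorder right-to-left;
each value is the root of the current inorder slice — split it at that
value, recurse on the right subtree first, then the left.
Recursive splits:
  root=21; inorder splits into left=[2, 3, 4, 6, 9, 20], right=[]
  root=3; inorder splits into left=[2], right=[4, 6, 9, 20]
  root=6; inorder splits into left=[4], right=[9, 20]
  root=9; inorder splits into left=[], right=[20]
  root=20; inorder splits into left=[], right=[]
  root=4; inorder splits into left=[], right=[]
  root=2; inorder splits into left=[], right=[]
Reconstructed level-order: [21, 3, 2, 6, 4, 9, 20]


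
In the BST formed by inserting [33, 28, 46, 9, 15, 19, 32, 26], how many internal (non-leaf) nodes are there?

Tree built from: [33, 28, 46, 9, 15, 19, 32, 26]
Tree (level-order array): [33, 28, 46, 9, 32, None, None, None, 15, None, None, None, 19, None, 26]
Rule: An internal node has at least one child.
Per-node child counts:
  node 33: 2 child(ren)
  node 28: 2 child(ren)
  node 9: 1 child(ren)
  node 15: 1 child(ren)
  node 19: 1 child(ren)
  node 26: 0 child(ren)
  node 32: 0 child(ren)
  node 46: 0 child(ren)
Matching nodes: [33, 28, 9, 15, 19]
Count of internal (non-leaf) nodes: 5


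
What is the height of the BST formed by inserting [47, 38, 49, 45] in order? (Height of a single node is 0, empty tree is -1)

Insertion order: [47, 38, 49, 45]
Tree (level-order array): [47, 38, 49, None, 45]
Compute height bottom-up (empty subtree = -1):
  height(45) = 1 + max(-1, -1) = 0
  height(38) = 1 + max(-1, 0) = 1
  height(49) = 1 + max(-1, -1) = 0
  height(47) = 1 + max(1, 0) = 2
Height = 2


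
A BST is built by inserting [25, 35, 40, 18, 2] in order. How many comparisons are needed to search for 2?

Search path for 2: 25 -> 18 -> 2
Found: True
Comparisons: 3


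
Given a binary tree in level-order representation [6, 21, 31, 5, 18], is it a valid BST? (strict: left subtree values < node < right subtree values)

Level-order array: [6, 21, 31, 5, 18]
Validate using subtree bounds (lo, hi): at each node, require lo < value < hi,
then recurse left with hi=value and right with lo=value.
Preorder trace (stopping at first violation):
  at node 6 with bounds (-inf, +inf): OK
  at node 21 with bounds (-inf, 6): VIOLATION
Node 21 violates its bound: not (-inf < 21 < 6).
Result: Not a valid BST


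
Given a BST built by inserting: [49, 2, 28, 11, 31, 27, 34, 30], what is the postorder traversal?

Tree insertion order: [49, 2, 28, 11, 31, 27, 34, 30]
Tree (level-order array): [49, 2, None, None, 28, 11, 31, None, 27, 30, 34]
Postorder traversal: [27, 11, 30, 34, 31, 28, 2, 49]


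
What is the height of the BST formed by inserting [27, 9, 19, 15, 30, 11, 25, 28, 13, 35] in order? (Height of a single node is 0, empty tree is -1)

Insertion order: [27, 9, 19, 15, 30, 11, 25, 28, 13, 35]
Tree (level-order array): [27, 9, 30, None, 19, 28, 35, 15, 25, None, None, None, None, 11, None, None, None, None, 13]
Compute height bottom-up (empty subtree = -1):
  height(13) = 1 + max(-1, -1) = 0
  height(11) = 1 + max(-1, 0) = 1
  height(15) = 1 + max(1, -1) = 2
  height(25) = 1 + max(-1, -1) = 0
  height(19) = 1 + max(2, 0) = 3
  height(9) = 1 + max(-1, 3) = 4
  height(28) = 1 + max(-1, -1) = 0
  height(35) = 1 + max(-1, -1) = 0
  height(30) = 1 + max(0, 0) = 1
  height(27) = 1 + max(4, 1) = 5
Height = 5


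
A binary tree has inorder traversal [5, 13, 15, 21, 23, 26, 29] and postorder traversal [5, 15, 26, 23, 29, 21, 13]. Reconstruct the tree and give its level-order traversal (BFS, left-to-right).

Inorder:   [5, 13, 15, 21, 23, 26, 29]
Postorder: [5, 15, 26, 23, 29, 21, 13]
Algorithm: postorder visits root last, so walk postorder right-to-left;
each value is the root of the current inorder slice — split it at that
value, recurse on the right subtree first, then the left.
Recursive splits:
  root=13; inorder splits into left=[5], right=[15, 21, 23, 26, 29]
  root=21; inorder splits into left=[15], right=[23, 26, 29]
  root=29; inorder splits into left=[23, 26], right=[]
  root=23; inorder splits into left=[], right=[26]
  root=26; inorder splits into left=[], right=[]
  root=15; inorder splits into left=[], right=[]
  root=5; inorder splits into left=[], right=[]
Reconstructed level-order: [13, 5, 21, 15, 29, 23, 26]


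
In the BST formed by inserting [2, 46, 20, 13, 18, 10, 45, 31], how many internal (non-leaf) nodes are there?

Tree built from: [2, 46, 20, 13, 18, 10, 45, 31]
Tree (level-order array): [2, None, 46, 20, None, 13, 45, 10, 18, 31]
Rule: An internal node has at least one child.
Per-node child counts:
  node 2: 1 child(ren)
  node 46: 1 child(ren)
  node 20: 2 child(ren)
  node 13: 2 child(ren)
  node 10: 0 child(ren)
  node 18: 0 child(ren)
  node 45: 1 child(ren)
  node 31: 0 child(ren)
Matching nodes: [2, 46, 20, 13, 45]
Count of internal (non-leaf) nodes: 5


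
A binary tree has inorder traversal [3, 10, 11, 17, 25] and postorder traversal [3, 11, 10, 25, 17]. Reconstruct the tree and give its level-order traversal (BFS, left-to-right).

Inorder:   [3, 10, 11, 17, 25]
Postorder: [3, 11, 10, 25, 17]
Algorithm: postorder visits root last, so walk postorder right-to-left;
each value is the root of the current inorder slice — split it at that
value, recurse on the right subtree first, then the left.
Recursive splits:
  root=17; inorder splits into left=[3, 10, 11], right=[25]
  root=25; inorder splits into left=[], right=[]
  root=10; inorder splits into left=[3], right=[11]
  root=11; inorder splits into left=[], right=[]
  root=3; inorder splits into left=[], right=[]
Reconstructed level-order: [17, 10, 25, 3, 11]


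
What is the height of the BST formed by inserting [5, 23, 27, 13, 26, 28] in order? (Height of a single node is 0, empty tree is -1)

Insertion order: [5, 23, 27, 13, 26, 28]
Tree (level-order array): [5, None, 23, 13, 27, None, None, 26, 28]
Compute height bottom-up (empty subtree = -1):
  height(13) = 1 + max(-1, -1) = 0
  height(26) = 1 + max(-1, -1) = 0
  height(28) = 1 + max(-1, -1) = 0
  height(27) = 1 + max(0, 0) = 1
  height(23) = 1 + max(0, 1) = 2
  height(5) = 1 + max(-1, 2) = 3
Height = 3


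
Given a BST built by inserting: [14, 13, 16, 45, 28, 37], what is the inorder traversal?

Tree insertion order: [14, 13, 16, 45, 28, 37]
Tree (level-order array): [14, 13, 16, None, None, None, 45, 28, None, None, 37]
Inorder traversal: [13, 14, 16, 28, 37, 45]


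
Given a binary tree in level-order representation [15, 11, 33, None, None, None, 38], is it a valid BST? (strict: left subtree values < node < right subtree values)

Level-order array: [15, 11, 33, None, None, None, 38]
Validate using subtree bounds (lo, hi): at each node, require lo < value < hi,
then recurse left with hi=value and right with lo=value.
Preorder trace (stopping at first violation):
  at node 15 with bounds (-inf, +inf): OK
  at node 11 with bounds (-inf, 15): OK
  at node 33 with bounds (15, +inf): OK
  at node 38 with bounds (33, +inf): OK
No violation found at any node.
Result: Valid BST


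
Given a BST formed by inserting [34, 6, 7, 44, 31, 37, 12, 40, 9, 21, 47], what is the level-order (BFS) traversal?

Tree insertion order: [34, 6, 7, 44, 31, 37, 12, 40, 9, 21, 47]
Tree (level-order array): [34, 6, 44, None, 7, 37, 47, None, 31, None, 40, None, None, 12, None, None, None, 9, 21]
BFS from the root, enqueuing left then right child of each popped node:
  queue [34] -> pop 34, enqueue [6, 44], visited so far: [34]
  queue [6, 44] -> pop 6, enqueue [7], visited so far: [34, 6]
  queue [44, 7] -> pop 44, enqueue [37, 47], visited so far: [34, 6, 44]
  queue [7, 37, 47] -> pop 7, enqueue [31], visited so far: [34, 6, 44, 7]
  queue [37, 47, 31] -> pop 37, enqueue [40], visited so far: [34, 6, 44, 7, 37]
  queue [47, 31, 40] -> pop 47, enqueue [none], visited so far: [34, 6, 44, 7, 37, 47]
  queue [31, 40] -> pop 31, enqueue [12], visited so far: [34, 6, 44, 7, 37, 47, 31]
  queue [40, 12] -> pop 40, enqueue [none], visited so far: [34, 6, 44, 7, 37, 47, 31, 40]
  queue [12] -> pop 12, enqueue [9, 21], visited so far: [34, 6, 44, 7, 37, 47, 31, 40, 12]
  queue [9, 21] -> pop 9, enqueue [none], visited so far: [34, 6, 44, 7, 37, 47, 31, 40, 12, 9]
  queue [21] -> pop 21, enqueue [none], visited so far: [34, 6, 44, 7, 37, 47, 31, 40, 12, 9, 21]
Result: [34, 6, 44, 7, 37, 47, 31, 40, 12, 9, 21]


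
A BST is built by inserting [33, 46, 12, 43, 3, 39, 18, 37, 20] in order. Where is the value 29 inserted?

Starting tree (level order): [33, 12, 46, 3, 18, 43, None, None, None, None, 20, 39, None, None, None, 37]
Insertion path: 33 -> 12 -> 18 -> 20
Result: insert 29 as right child of 20
Final tree (level order): [33, 12, 46, 3, 18, 43, None, None, None, None, 20, 39, None, None, 29, 37]


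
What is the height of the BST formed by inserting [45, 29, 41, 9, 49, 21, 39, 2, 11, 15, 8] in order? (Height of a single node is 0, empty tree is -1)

Insertion order: [45, 29, 41, 9, 49, 21, 39, 2, 11, 15, 8]
Tree (level-order array): [45, 29, 49, 9, 41, None, None, 2, 21, 39, None, None, 8, 11, None, None, None, None, None, None, 15]
Compute height bottom-up (empty subtree = -1):
  height(8) = 1 + max(-1, -1) = 0
  height(2) = 1 + max(-1, 0) = 1
  height(15) = 1 + max(-1, -1) = 0
  height(11) = 1 + max(-1, 0) = 1
  height(21) = 1 + max(1, -1) = 2
  height(9) = 1 + max(1, 2) = 3
  height(39) = 1 + max(-1, -1) = 0
  height(41) = 1 + max(0, -1) = 1
  height(29) = 1 + max(3, 1) = 4
  height(49) = 1 + max(-1, -1) = 0
  height(45) = 1 + max(4, 0) = 5
Height = 5


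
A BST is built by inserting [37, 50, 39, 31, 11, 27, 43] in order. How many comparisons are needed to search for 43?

Search path for 43: 37 -> 50 -> 39 -> 43
Found: True
Comparisons: 4


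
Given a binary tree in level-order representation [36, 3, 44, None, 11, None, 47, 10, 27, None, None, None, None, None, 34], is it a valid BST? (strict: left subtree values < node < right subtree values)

Level-order array: [36, 3, 44, None, 11, None, 47, 10, 27, None, None, None, None, None, 34]
Validate using subtree bounds (lo, hi): at each node, require lo < value < hi,
then recurse left with hi=value and right with lo=value.
Preorder trace (stopping at first violation):
  at node 36 with bounds (-inf, +inf): OK
  at node 3 with bounds (-inf, 36): OK
  at node 11 with bounds (3, 36): OK
  at node 10 with bounds (3, 11): OK
  at node 27 with bounds (11, 36): OK
  at node 34 with bounds (27, 36): OK
  at node 44 with bounds (36, +inf): OK
  at node 47 with bounds (44, +inf): OK
No violation found at any node.
Result: Valid BST


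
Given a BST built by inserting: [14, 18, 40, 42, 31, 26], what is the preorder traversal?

Tree insertion order: [14, 18, 40, 42, 31, 26]
Tree (level-order array): [14, None, 18, None, 40, 31, 42, 26]
Preorder traversal: [14, 18, 40, 31, 26, 42]


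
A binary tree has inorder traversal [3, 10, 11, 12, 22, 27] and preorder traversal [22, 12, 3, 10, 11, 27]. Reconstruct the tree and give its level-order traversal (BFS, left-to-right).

Inorder:  [3, 10, 11, 12, 22, 27]
Preorder: [22, 12, 3, 10, 11, 27]
Algorithm: preorder visits root first, so consume preorder in order;
for each root, split the current inorder slice at that value into
left-subtree inorder and right-subtree inorder, then recurse.
Recursive splits:
  root=22; inorder splits into left=[3, 10, 11, 12], right=[27]
  root=12; inorder splits into left=[3, 10, 11], right=[]
  root=3; inorder splits into left=[], right=[10, 11]
  root=10; inorder splits into left=[], right=[11]
  root=11; inorder splits into left=[], right=[]
  root=27; inorder splits into left=[], right=[]
Reconstructed level-order: [22, 12, 27, 3, 10, 11]


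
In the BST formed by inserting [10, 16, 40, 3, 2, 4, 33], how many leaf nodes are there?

Tree built from: [10, 16, 40, 3, 2, 4, 33]
Tree (level-order array): [10, 3, 16, 2, 4, None, 40, None, None, None, None, 33]
Rule: A leaf has 0 children.
Per-node child counts:
  node 10: 2 child(ren)
  node 3: 2 child(ren)
  node 2: 0 child(ren)
  node 4: 0 child(ren)
  node 16: 1 child(ren)
  node 40: 1 child(ren)
  node 33: 0 child(ren)
Matching nodes: [2, 4, 33]
Count of leaf nodes: 3


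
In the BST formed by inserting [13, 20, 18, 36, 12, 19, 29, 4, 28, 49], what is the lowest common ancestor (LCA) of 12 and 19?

Tree insertion order: [13, 20, 18, 36, 12, 19, 29, 4, 28, 49]
Tree (level-order array): [13, 12, 20, 4, None, 18, 36, None, None, None, 19, 29, 49, None, None, 28]
In a BST, the LCA of p=12, q=19 is the first node v on the
root-to-leaf path with p <= v <= q (go left if both < v, right if both > v).
Walk from root:
  at 13: 12 <= 13 <= 19, this is the LCA
LCA = 13


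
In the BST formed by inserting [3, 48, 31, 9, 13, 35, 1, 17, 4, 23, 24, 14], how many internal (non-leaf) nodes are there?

Tree built from: [3, 48, 31, 9, 13, 35, 1, 17, 4, 23, 24, 14]
Tree (level-order array): [3, 1, 48, None, None, 31, None, 9, 35, 4, 13, None, None, None, None, None, 17, 14, 23, None, None, None, 24]
Rule: An internal node has at least one child.
Per-node child counts:
  node 3: 2 child(ren)
  node 1: 0 child(ren)
  node 48: 1 child(ren)
  node 31: 2 child(ren)
  node 9: 2 child(ren)
  node 4: 0 child(ren)
  node 13: 1 child(ren)
  node 17: 2 child(ren)
  node 14: 0 child(ren)
  node 23: 1 child(ren)
  node 24: 0 child(ren)
  node 35: 0 child(ren)
Matching nodes: [3, 48, 31, 9, 13, 17, 23]
Count of internal (non-leaf) nodes: 7


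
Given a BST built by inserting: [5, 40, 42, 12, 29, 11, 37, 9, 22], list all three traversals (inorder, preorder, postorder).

Tree insertion order: [5, 40, 42, 12, 29, 11, 37, 9, 22]
Tree (level-order array): [5, None, 40, 12, 42, 11, 29, None, None, 9, None, 22, 37]
Inorder (L, root, R): [5, 9, 11, 12, 22, 29, 37, 40, 42]
Preorder (root, L, R): [5, 40, 12, 11, 9, 29, 22, 37, 42]
Postorder (L, R, root): [9, 11, 22, 37, 29, 12, 42, 40, 5]


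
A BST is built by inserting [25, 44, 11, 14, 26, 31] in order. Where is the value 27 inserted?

Starting tree (level order): [25, 11, 44, None, 14, 26, None, None, None, None, 31]
Insertion path: 25 -> 44 -> 26 -> 31
Result: insert 27 as left child of 31
Final tree (level order): [25, 11, 44, None, 14, 26, None, None, None, None, 31, 27]


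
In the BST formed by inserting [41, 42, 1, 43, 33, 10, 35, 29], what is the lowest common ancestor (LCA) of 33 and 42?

Tree insertion order: [41, 42, 1, 43, 33, 10, 35, 29]
Tree (level-order array): [41, 1, 42, None, 33, None, 43, 10, 35, None, None, None, 29]
In a BST, the LCA of p=33, q=42 is the first node v on the
root-to-leaf path with p <= v <= q (go left if both < v, right if both > v).
Walk from root:
  at 41: 33 <= 41 <= 42, this is the LCA
LCA = 41


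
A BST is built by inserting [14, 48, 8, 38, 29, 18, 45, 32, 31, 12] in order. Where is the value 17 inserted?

Starting tree (level order): [14, 8, 48, None, 12, 38, None, None, None, 29, 45, 18, 32, None, None, None, None, 31]
Insertion path: 14 -> 48 -> 38 -> 29 -> 18
Result: insert 17 as left child of 18
Final tree (level order): [14, 8, 48, None, 12, 38, None, None, None, 29, 45, 18, 32, None, None, 17, None, 31]


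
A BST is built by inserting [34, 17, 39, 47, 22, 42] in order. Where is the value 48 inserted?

Starting tree (level order): [34, 17, 39, None, 22, None, 47, None, None, 42]
Insertion path: 34 -> 39 -> 47
Result: insert 48 as right child of 47
Final tree (level order): [34, 17, 39, None, 22, None, 47, None, None, 42, 48]


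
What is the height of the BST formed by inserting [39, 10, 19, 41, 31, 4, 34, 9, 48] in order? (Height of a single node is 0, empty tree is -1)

Insertion order: [39, 10, 19, 41, 31, 4, 34, 9, 48]
Tree (level-order array): [39, 10, 41, 4, 19, None, 48, None, 9, None, 31, None, None, None, None, None, 34]
Compute height bottom-up (empty subtree = -1):
  height(9) = 1 + max(-1, -1) = 0
  height(4) = 1 + max(-1, 0) = 1
  height(34) = 1 + max(-1, -1) = 0
  height(31) = 1 + max(-1, 0) = 1
  height(19) = 1 + max(-1, 1) = 2
  height(10) = 1 + max(1, 2) = 3
  height(48) = 1 + max(-1, -1) = 0
  height(41) = 1 + max(-1, 0) = 1
  height(39) = 1 + max(3, 1) = 4
Height = 4


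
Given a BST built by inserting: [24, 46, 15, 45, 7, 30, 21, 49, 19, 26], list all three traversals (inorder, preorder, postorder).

Tree insertion order: [24, 46, 15, 45, 7, 30, 21, 49, 19, 26]
Tree (level-order array): [24, 15, 46, 7, 21, 45, 49, None, None, 19, None, 30, None, None, None, None, None, 26]
Inorder (L, root, R): [7, 15, 19, 21, 24, 26, 30, 45, 46, 49]
Preorder (root, L, R): [24, 15, 7, 21, 19, 46, 45, 30, 26, 49]
Postorder (L, R, root): [7, 19, 21, 15, 26, 30, 45, 49, 46, 24]


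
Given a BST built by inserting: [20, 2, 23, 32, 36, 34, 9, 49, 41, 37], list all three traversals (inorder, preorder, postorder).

Tree insertion order: [20, 2, 23, 32, 36, 34, 9, 49, 41, 37]
Tree (level-order array): [20, 2, 23, None, 9, None, 32, None, None, None, 36, 34, 49, None, None, 41, None, 37]
Inorder (L, root, R): [2, 9, 20, 23, 32, 34, 36, 37, 41, 49]
Preorder (root, L, R): [20, 2, 9, 23, 32, 36, 34, 49, 41, 37]
Postorder (L, R, root): [9, 2, 34, 37, 41, 49, 36, 32, 23, 20]


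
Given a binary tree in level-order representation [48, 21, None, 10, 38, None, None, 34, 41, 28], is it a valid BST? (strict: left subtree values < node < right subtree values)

Level-order array: [48, 21, None, 10, 38, None, None, 34, 41, 28]
Validate using subtree bounds (lo, hi): at each node, require lo < value < hi,
then recurse left with hi=value and right with lo=value.
Preorder trace (stopping at first violation):
  at node 48 with bounds (-inf, +inf): OK
  at node 21 with bounds (-inf, 48): OK
  at node 10 with bounds (-inf, 21): OK
  at node 38 with bounds (21, 48): OK
  at node 34 with bounds (21, 38): OK
  at node 28 with bounds (21, 34): OK
  at node 41 with bounds (38, 48): OK
No violation found at any node.
Result: Valid BST


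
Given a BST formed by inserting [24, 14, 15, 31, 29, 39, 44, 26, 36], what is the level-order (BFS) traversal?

Tree insertion order: [24, 14, 15, 31, 29, 39, 44, 26, 36]
Tree (level-order array): [24, 14, 31, None, 15, 29, 39, None, None, 26, None, 36, 44]
BFS from the root, enqueuing left then right child of each popped node:
  queue [24] -> pop 24, enqueue [14, 31], visited so far: [24]
  queue [14, 31] -> pop 14, enqueue [15], visited so far: [24, 14]
  queue [31, 15] -> pop 31, enqueue [29, 39], visited so far: [24, 14, 31]
  queue [15, 29, 39] -> pop 15, enqueue [none], visited so far: [24, 14, 31, 15]
  queue [29, 39] -> pop 29, enqueue [26], visited so far: [24, 14, 31, 15, 29]
  queue [39, 26] -> pop 39, enqueue [36, 44], visited so far: [24, 14, 31, 15, 29, 39]
  queue [26, 36, 44] -> pop 26, enqueue [none], visited so far: [24, 14, 31, 15, 29, 39, 26]
  queue [36, 44] -> pop 36, enqueue [none], visited so far: [24, 14, 31, 15, 29, 39, 26, 36]
  queue [44] -> pop 44, enqueue [none], visited so far: [24, 14, 31, 15, 29, 39, 26, 36, 44]
Result: [24, 14, 31, 15, 29, 39, 26, 36, 44]


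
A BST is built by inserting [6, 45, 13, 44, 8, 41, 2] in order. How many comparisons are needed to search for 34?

Search path for 34: 6 -> 45 -> 13 -> 44 -> 41
Found: False
Comparisons: 5


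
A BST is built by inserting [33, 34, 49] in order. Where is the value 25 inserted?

Starting tree (level order): [33, None, 34, None, 49]
Insertion path: 33
Result: insert 25 as left child of 33
Final tree (level order): [33, 25, 34, None, None, None, 49]


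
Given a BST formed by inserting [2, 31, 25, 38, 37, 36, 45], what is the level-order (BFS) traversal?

Tree insertion order: [2, 31, 25, 38, 37, 36, 45]
Tree (level-order array): [2, None, 31, 25, 38, None, None, 37, 45, 36]
BFS from the root, enqueuing left then right child of each popped node:
  queue [2] -> pop 2, enqueue [31], visited so far: [2]
  queue [31] -> pop 31, enqueue [25, 38], visited so far: [2, 31]
  queue [25, 38] -> pop 25, enqueue [none], visited so far: [2, 31, 25]
  queue [38] -> pop 38, enqueue [37, 45], visited so far: [2, 31, 25, 38]
  queue [37, 45] -> pop 37, enqueue [36], visited so far: [2, 31, 25, 38, 37]
  queue [45, 36] -> pop 45, enqueue [none], visited so far: [2, 31, 25, 38, 37, 45]
  queue [36] -> pop 36, enqueue [none], visited so far: [2, 31, 25, 38, 37, 45, 36]
Result: [2, 31, 25, 38, 37, 45, 36]


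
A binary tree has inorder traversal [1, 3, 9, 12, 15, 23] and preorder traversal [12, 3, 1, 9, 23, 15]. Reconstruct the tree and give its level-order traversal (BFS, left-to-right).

Inorder:  [1, 3, 9, 12, 15, 23]
Preorder: [12, 3, 1, 9, 23, 15]
Algorithm: preorder visits root first, so consume preorder in order;
for each root, split the current inorder slice at that value into
left-subtree inorder and right-subtree inorder, then recurse.
Recursive splits:
  root=12; inorder splits into left=[1, 3, 9], right=[15, 23]
  root=3; inorder splits into left=[1], right=[9]
  root=1; inorder splits into left=[], right=[]
  root=9; inorder splits into left=[], right=[]
  root=23; inorder splits into left=[15], right=[]
  root=15; inorder splits into left=[], right=[]
Reconstructed level-order: [12, 3, 23, 1, 9, 15]


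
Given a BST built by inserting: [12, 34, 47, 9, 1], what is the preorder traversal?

Tree insertion order: [12, 34, 47, 9, 1]
Tree (level-order array): [12, 9, 34, 1, None, None, 47]
Preorder traversal: [12, 9, 1, 34, 47]


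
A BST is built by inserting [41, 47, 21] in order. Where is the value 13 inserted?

Starting tree (level order): [41, 21, 47]
Insertion path: 41 -> 21
Result: insert 13 as left child of 21
Final tree (level order): [41, 21, 47, 13]


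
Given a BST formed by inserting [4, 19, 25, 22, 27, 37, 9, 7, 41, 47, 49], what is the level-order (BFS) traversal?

Tree insertion order: [4, 19, 25, 22, 27, 37, 9, 7, 41, 47, 49]
Tree (level-order array): [4, None, 19, 9, 25, 7, None, 22, 27, None, None, None, None, None, 37, None, 41, None, 47, None, 49]
BFS from the root, enqueuing left then right child of each popped node:
  queue [4] -> pop 4, enqueue [19], visited so far: [4]
  queue [19] -> pop 19, enqueue [9, 25], visited so far: [4, 19]
  queue [9, 25] -> pop 9, enqueue [7], visited so far: [4, 19, 9]
  queue [25, 7] -> pop 25, enqueue [22, 27], visited so far: [4, 19, 9, 25]
  queue [7, 22, 27] -> pop 7, enqueue [none], visited so far: [4, 19, 9, 25, 7]
  queue [22, 27] -> pop 22, enqueue [none], visited so far: [4, 19, 9, 25, 7, 22]
  queue [27] -> pop 27, enqueue [37], visited so far: [4, 19, 9, 25, 7, 22, 27]
  queue [37] -> pop 37, enqueue [41], visited so far: [4, 19, 9, 25, 7, 22, 27, 37]
  queue [41] -> pop 41, enqueue [47], visited so far: [4, 19, 9, 25, 7, 22, 27, 37, 41]
  queue [47] -> pop 47, enqueue [49], visited so far: [4, 19, 9, 25, 7, 22, 27, 37, 41, 47]
  queue [49] -> pop 49, enqueue [none], visited so far: [4, 19, 9, 25, 7, 22, 27, 37, 41, 47, 49]
Result: [4, 19, 9, 25, 7, 22, 27, 37, 41, 47, 49]


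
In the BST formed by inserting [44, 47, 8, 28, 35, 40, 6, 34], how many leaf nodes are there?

Tree built from: [44, 47, 8, 28, 35, 40, 6, 34]
Tree (level-order array): [44, 8, 47, 6, 28, None, None, None, None, None, 35, 34, 40]
Rule: A leaf has 0 children.
Per-node child counts:
  node 44: 2 child(ren)
  node 8: 2 child(ren)
  node 6: 0 child(ren)
  node 28: 1 child(ren)
  node 35: 2 child(ren)
  node 34: 0 child(ren)
  node 40: 0 child(ren)
  node 47: 0 child(ren)
Matching nodes: [6, 34, 40, 47]
Count of leaf nodes: 4


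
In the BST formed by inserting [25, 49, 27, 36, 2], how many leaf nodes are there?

Tree built from: [25, 49, 27, 36, 2]
Tree (level-order array): [25, 2, 49, None, None, 27, None, None, 36]
Rule: A leaf has 0 children.
Per-node child counts:
  node 25: 2 child(ren)
  node 2: 0 child(ren)
  node 49: 1 child(ren)
  node 27: 1 child(ren)
  node 36: 0 child(ren)
Matching nodes: [2, 36]
Count of leaf nodes: 2


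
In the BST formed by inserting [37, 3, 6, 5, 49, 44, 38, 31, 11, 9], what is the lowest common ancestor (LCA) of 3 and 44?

Tree insertion order: [37, 3, 6, 5, 49, 44, 38, 31, 11, 9]
Tree (level-order array): [37, 3, 49, None, 6, 44, None, 5, 31, 38, None, None, None, 11, None, None, None, 9]
In a BST, the LCA of p=3, q=44 is the first node v on the
root-to-leaf path with p <= v <= q (go left if both < v, right if both > v).
Walk from root:
  at 37: 3 <= 37 <= 44, this is the LCA
LCA = 37


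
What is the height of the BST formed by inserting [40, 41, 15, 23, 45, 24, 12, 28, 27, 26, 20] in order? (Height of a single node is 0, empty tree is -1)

Insertion order: [40, 41, 15, 23, 45, 24, 12, 28, 27, 26, 20]
Tree (level-order array): [40, 15, 41, 12, 23, None, 45, None, None, 20, 24, None, None, None, None, None, 28, 27, None, 26]
Compute height bottom-up (empty subtree = -1):
  height(12) = 1 + max(-1, -1) = 0
  height(20) = 1 + max(-1, -1) = 0
  height(26) = 1 + max(-1, -1) = 0
  height(27) = 1 + max(0, -1) = 1
  height(28) = 1 + max(1, -1) = 2
  height(24) = 1 + max(-1, 2) = 3
  height(23) = 1 + max(0, 3) = 4
  height(15) = 1 + max(0, 4) = 5
  height(45) = 1 + max(-1, -1) = 0
  height(41) = 1 + max(-1, 0) = 1
  height(40) = 1 + max(5, 1) = 6
Height = 6


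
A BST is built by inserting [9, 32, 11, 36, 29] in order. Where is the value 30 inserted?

Starting tree (level order): [9, None, 32, 11, 36, None, 29]
Insertion path: 9 -> 32 -> 11 -> 29
Result: insert 30 as right child of 29
Final tree (level order): [9, None, 32, 11, 36, None, 29, None, None, None, 30]


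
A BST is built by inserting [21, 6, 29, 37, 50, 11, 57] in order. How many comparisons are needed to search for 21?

Search path for 21: 21
Found: True
Comparisons: 1


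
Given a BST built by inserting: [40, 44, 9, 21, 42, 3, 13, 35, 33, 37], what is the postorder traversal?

Tree insertion order: [40, 44, 9, 21, 42, 3, 13, 35, 33, 37]
Tree (level-order array): [40, 9, 44, 3, 21, 42, None, None, None, 13, 35, None, None, None, None, 33, 37]
Postorder traversal: [3, 13, 33, 37, 35, 21, 9, 42, 44, 40]


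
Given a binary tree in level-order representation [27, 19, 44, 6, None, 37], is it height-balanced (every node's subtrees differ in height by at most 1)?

Tree (level-order array): [27, 19, 44, 6, None, 37]
Definition: a tree is height-balanced if, at every node, |h(left) - h(right)| <= 1 (empty subtree has height -1).
Bottom-up per-node check:
  node 6: h_left=-1, h_right=-1, diff=0 [OK], height=0
  node 19: h_left=0, h_right=-1, diff=1 [OK], height=1
  node 37: h_left=-1, h_right=-1, diff=0 [OK], height=0
  node 44: h_left=0, h_right=-1, diff=1 [OK], height=1
  node 27: h_left=1, h_right=1, diff=0 [OK], height=2
All nodes satisfy the balance condition.
Result: Balanced


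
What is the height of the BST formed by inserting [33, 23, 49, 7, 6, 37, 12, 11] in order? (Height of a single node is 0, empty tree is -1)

Insertion order: [33, 23, 49, 7, 6, 37, 12, 11]
Tree (level-order array): [33, 23, 49, 7, None, 37, None, 6, 12, None, None, None, None, 11]
Compute height bottom-up (empty subtree = -1):
  height(6) = 1 + max(-1, -1) = 0
  height(11) = 1 + max(-1, -1) = 0
  height(12) = 1 + max(0, -1) = 1
  height(7) = 1 + max(0, 1) = 2
  height(23) = 1 + max(2, -1) = 3
  height(37) = 1 + max(-1, -1) = 0
  height(49) = 1 + max(0, -1) = 1
  height(33) = 1 + max(3, 1) = 4
Height = 4


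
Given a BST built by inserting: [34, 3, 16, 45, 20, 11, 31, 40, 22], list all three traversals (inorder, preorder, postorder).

Tree insertion order: [34, 3, 16, 45, 20, 11, 31, 40, 22]
Tree (level-order array): [34, 3, 45, None, 16, 40, None, 11, 20, None, None, None, None, None, 31, 22]
Inorder (L, root, R): [3, 11, 16, 20, 22, 31, 34, 40, 45]
Preorder (root, L, R): [34, 3, 16, 11, 20, 31, 22, 45, 40]
Postorder (L, R, root): [11, 22, 31, 20, 16, 3, 40, 45, 34]


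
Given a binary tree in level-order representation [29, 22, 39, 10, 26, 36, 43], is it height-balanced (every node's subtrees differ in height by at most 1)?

Tree (level-order array): [29, 22, 39, 10, 26, 36, 43]
Definition: a tree is height-balanced if, at every node, |h(left) - h(right)| <= 1 (empty subtree has height -1).
Bottom-up per-node check:
  node 10: h_left=-1, h_right=-1, diff=0 [OK], height=0
  node 26: h_left=-1, h_right=-1, diff=0 [OK], height=0
  node 22: h_left=0, h_right=0, diff=0 [OK], height=1
  node 36: h_left=-1, h_right=-1, diff=0 [OK], height=0
  node 43: h_left=-1, h_right=-1, diff=0 [OK], height=0
  node 39: h_left=0, h_right=0, diff=0 [OK], height=1
  node 29: h_left=1, h_right=1, diff=0 [OK], height=2
All nodes satisfy the balance condition.
Result: Balanced


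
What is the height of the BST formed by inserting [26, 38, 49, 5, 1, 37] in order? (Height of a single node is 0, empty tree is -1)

Insertion order: [26, 38, 49, 5, 1, 37]
Tree (level-order array): [26, 5, 38, 1, None, 37, 49]
Compute height bottom-up (empty subtree = -1):
  height(1) = 1 + max(-1, -1) = 0
  height(5) = 1 + max(0, -1) = 1
  height(37) = 1 + max(-1, -1) = 0
  height(49) = 1 + max(-1, -1) = 0
  height(38) = 1 + max(0, 0) = 1
  height(26) = 1 + max(1, 1) = 2
Height = 2
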